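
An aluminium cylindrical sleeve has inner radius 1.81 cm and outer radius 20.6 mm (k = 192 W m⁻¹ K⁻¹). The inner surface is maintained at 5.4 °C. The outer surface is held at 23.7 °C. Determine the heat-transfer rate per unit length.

Q' = 171 kW/m

Q' = 2πk·ΔT/ln(r₂/r₁) = 2π × 192 × 18.3 / ln(0.0206/0.0181) = 1.71×10^5 W/m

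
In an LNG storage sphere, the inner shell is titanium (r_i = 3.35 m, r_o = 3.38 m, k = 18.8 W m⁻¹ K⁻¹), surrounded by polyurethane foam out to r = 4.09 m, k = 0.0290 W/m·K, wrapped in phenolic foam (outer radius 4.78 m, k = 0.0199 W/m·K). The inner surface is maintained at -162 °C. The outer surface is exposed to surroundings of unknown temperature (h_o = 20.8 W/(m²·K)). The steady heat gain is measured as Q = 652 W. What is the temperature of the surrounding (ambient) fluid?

Sum the resistances:
  R_titanium = (1/3.35 − 1/3.38)/(4πk) = 0.002649/(4π·18.8) = 1.121×10^-5 K/W
  R_polyurethane foam = (1/3.38 − 1/4.09)/(4πk) = 0.05136/(4π·0.0290) = 0.1409 K/W
  R_phenolic foam = (1/4.09 − 1/4.78)/(4πk) = 0.03529/(4π·0.0199) = 0.1411 K/W
  R_conv,out = 1/(4πr²h) = 1/(4π·4.78²·20.8) = 1.674×10^-4 K/W
ΣR = 0.2822 K/W
ΔT = Q·ΣR = 652 × 0.2822 = 184.0 K
Heat flows inward, so T_out = T_in + ΔT = -162 + 184.0 = 22.0 °C

T_out = 22.0 °C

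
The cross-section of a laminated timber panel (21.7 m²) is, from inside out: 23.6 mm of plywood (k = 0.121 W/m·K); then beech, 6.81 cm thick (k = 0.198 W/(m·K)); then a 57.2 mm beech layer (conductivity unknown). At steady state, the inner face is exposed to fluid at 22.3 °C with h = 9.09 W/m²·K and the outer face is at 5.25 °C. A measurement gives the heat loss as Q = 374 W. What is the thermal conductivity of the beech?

k = 0.168 W/m·K

ΣR = ΔT/Q = |22.3 − 5.25|/374 = 0.04559 K/W
Known resistances:
  R_conv,in = 1/(hA) = 1/(9.09·21.7) = 0.005070 K/W
  R_plywood = L/(kA) = 0.0236/(0.121·21.7) = 0.008988 K/W
  R_beech = L/(kA) = 0.0681/(0.198·21.7) = 0.01585 K/W
R_beech = ΣR − ΣR_known = 0.04559 − 0.02991 = 0.01568 K/W
L/(kA) = 0.01568 ⇒ k = 0.0572/(0.01568·21.7) = 0.168 W/m·K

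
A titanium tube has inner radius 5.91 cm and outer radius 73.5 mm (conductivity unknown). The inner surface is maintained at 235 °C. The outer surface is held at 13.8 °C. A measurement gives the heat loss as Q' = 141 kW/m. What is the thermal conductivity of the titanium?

k = 22.1 W/m·K

ΣR = ΔT/Q' = |235 − 13.8|/1.41×10^5 = 0.001569 m·K/W
ln(r₂/r₁)/(2πk) = 0.001569 ⇒ k = 0.2181/(2π·0.001569) = 22.1 W/m·K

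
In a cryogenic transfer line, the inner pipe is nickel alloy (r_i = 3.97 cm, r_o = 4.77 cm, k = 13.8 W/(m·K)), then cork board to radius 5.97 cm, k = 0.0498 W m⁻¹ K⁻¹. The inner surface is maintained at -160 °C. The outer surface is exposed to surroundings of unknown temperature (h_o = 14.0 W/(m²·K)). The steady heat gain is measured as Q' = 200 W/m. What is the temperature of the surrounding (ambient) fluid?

Series resistances:
  R'_nickel alloy = ln(0.0477/0.0397)/(2πk) = 0.1836/(2π·13.8) = 0.002117 m·K/W
  R'_cork board = ln(0.0597/0.0477)/(2πk) = 0.2244/(2π·0.0498) = 0.7172 m·K/W
  R'_conv,out = 1/(2πr h) = 1/(2π·0.0597·14.0) = 0.1904 m·K/W
ΣR = 0.9097 m·K/W
ΔT = Q'·ΣR = 200 × 0.9097 = 181.9 K
Heat flows inward, so T_out = T_in + ΔT = -160 + 181.9 = 21.9 °C

T_out = 21.9 °C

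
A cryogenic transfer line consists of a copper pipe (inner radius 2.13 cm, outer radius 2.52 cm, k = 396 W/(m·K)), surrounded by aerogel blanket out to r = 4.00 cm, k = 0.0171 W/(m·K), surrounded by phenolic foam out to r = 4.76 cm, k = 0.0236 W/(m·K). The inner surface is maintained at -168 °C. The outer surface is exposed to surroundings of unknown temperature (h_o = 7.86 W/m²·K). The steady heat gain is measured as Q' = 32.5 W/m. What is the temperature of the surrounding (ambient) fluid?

Sum the resistances:
  R'_copper = ln(0.0252/0.0213)/(2πk) = 0.1681/(2π·396) = 6.758×10^-5 m·K/W
  R'_aerogel blanket = ln(0.0400/0.0252)/(2πk) = 0.4620/(2π·0.0171) = 4.300 m·K/W
  R'_phenolic foam = ln(0.0476/0.0400)/(2πk) = 0.1740/(2π·0.0236) = 1.173 m·K/W
  R'_conv,out = 1/(2πr h) = 1/(2π·0.0476·7.86) = 0.4254 m·K/W
ΣR = 5.899 m·K/W
ΔT = Q'·ΣR = 32.5 × 5.899 = 191.7 K
Heat flows inward, so T_out = T_in + ΔT = -168 + 191.7 = 23.7 °C

T_out = 23.7 °C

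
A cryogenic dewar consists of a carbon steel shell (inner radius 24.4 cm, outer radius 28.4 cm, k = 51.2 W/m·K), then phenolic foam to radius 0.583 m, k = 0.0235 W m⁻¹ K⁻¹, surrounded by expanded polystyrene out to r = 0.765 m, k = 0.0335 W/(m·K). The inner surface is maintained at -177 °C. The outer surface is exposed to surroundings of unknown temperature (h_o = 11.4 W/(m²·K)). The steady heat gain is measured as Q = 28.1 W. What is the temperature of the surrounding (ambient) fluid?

T_out = 22.4 °C

Series resistances:
  R_carbon steel = (1/0.244 − 1/0.284)/(4πk) = 0.5772/(4π·51.2) = 8.972×10^-4 K/W
  R_phenolic foam = (1/0.284 − 1/0.583)/(4πk) = 1.806/(4π·0.0235) = 6.115 K/W
  R_expanded polystyrene = (1/0.583 − 1/0.765)/(4πk) = 0.4081/(4π·0.0335) = 0.9694 K/W
  R_conv,out = 1/(4πr²h) = 1/(4π·0.765²·11.4) = 0.01193 K/W
ΣR = 7.097 K/W
ΔT = Q·ΣR = 28.1 × 7.097 = 199.4 K
Heat flows inward, so T_out = T_in + ΔT = -177 + 199.4 = 22.4 °C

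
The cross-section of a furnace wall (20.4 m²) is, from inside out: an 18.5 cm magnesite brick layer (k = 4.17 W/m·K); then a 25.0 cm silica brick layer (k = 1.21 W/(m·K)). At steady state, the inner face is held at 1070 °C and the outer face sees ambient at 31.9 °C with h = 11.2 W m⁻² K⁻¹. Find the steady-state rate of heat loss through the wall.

Resistance network (inner→outer):
  R_magnesite brick = L/(kA) = 0.185/(4.17·20.4) = 0.002175 K/W
  R_silica brick = L/(kA) = 0.250/(1.21·20.4) = 0.01013 K/W
  R_conv,out = 1/(hA) = 1/(11.2·20.4) = 0.004377 K/W
ΣR = 0.002175 + 0.01013 + 0.004377 = 0.01668 K/W
Q = ΔT/ΣR = (1070 °C − 31.9 °C)/0.01668 = 62200 W

Q = 62.2 kW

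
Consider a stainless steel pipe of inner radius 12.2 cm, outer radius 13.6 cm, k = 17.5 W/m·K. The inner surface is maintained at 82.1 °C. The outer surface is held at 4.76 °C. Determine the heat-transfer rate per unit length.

Q' = 78.3 kW/m

Q' = 2πk·ΔT/ln(r₂/r₁) = 2π × 17.5 × 77.34 / ln(0.136/0.122) = 78300 W/m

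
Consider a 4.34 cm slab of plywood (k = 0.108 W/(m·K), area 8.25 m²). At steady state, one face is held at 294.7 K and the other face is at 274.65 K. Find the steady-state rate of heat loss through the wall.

Q = kA·ΔT/L = 0.108 × 8.25 × |294.7 K − 274.65 K| / 0.0434 = 412 W

Q = 412 W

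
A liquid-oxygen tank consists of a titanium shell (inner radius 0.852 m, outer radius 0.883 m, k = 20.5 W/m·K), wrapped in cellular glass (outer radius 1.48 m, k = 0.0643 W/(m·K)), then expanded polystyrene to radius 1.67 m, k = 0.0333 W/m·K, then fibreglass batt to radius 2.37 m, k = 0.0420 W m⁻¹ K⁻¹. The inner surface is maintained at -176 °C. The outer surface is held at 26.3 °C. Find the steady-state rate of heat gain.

Treat each layer as a resistance in series:
  R_titanium = (1/0.852 − 1/0.883)/(4πk) = 0.04121/(4π·20.5) = 1.600×10^-4 K/W
  R_cellular glass = (1/0.883 − 1/1.48)/(4πk) = 0.4568/(4π·0.0643) = 0.5654 K/W
  R_expanded polystyrene = (1/1.48 − 1/1.67)/(4πk) = 0.07687/(4π·0.0333) = 0.1837 K/W
  R_fibreglass batt = (1/1.67 − 1/2.37)/(4πk) = 0.1769/(4π·0.0420) = 0.3351 K/W
ΣR = 1.600×10^-4 + 0.5654 + 0.1837 + 0.3351 = 1.084 K/W
Q = ΔT/ΣR = (-176 °C − 26.3 °C)/1.084 = -187 W
(Negative Q ⇒ heat flows inward; heat gain = 187 W.)

Q = 187 W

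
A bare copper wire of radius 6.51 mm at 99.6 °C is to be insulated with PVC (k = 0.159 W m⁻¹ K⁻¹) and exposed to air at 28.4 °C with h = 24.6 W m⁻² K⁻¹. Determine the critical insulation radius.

r_cr = 0.646 cm

For a cylinder, r_cr = k_ins/h = 0.159/24.6 = 0.00646 m = 0.646 cm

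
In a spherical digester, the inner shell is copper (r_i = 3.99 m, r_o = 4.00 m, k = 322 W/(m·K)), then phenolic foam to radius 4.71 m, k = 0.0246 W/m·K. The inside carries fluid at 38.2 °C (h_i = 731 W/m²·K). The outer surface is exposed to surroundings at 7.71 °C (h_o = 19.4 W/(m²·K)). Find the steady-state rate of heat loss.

Q = 250 W

Resistance network (inner→outer):
  R_conv,in = 1/(4πr²h) = 1/(4π·3.99²·731) = 6.838×10^-6 K/W
  R_copper = (1/3.99 − 1/4.00)/(4πk) = 6.266×10^-4/(4π·322) = 1.548×10^-7 K/W
  R_phenolic foam = (1/4.00 − 1/4.71)/(4πk) = 0.03769/(4π·0.0246) = 0.1219 K/W
  R_conv,out = 1/(4πr²h) = 1/(4π·4.71²·19.4) = 1.849×10^-4 K/W
ΣR = 6.838×10^-6 + 1.548×10^-7 + 0.1219 + 1.849×10^-4 = 0.1221 K/W
Q = ΔT/ΣR = (38.2 °C − 7.71 °C)/0.1221 = 250 W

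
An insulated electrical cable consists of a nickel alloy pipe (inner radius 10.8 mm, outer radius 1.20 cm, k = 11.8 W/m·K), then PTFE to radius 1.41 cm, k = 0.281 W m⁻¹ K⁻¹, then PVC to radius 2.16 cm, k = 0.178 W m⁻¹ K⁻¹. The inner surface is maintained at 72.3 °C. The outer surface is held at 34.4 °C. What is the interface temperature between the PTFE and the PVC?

Series thermal resistances, inner to outer:
  R'_nickel alloy = ln(0.0120/0.0108)/(2πk) = 0.1054/(2π·11.8) = 0.001421 m·K/W
  R'_PTFE = ln(0.0141/0.0120)/(2πk) = 0.1613/(2π·0.281) = 0.09134 m·K/W
  R'_PVC = ln(0.0216/0.0141)/(2πk) = 0.4265/(2π·0.178) = 0.3814 m·K/W
ΣR = 0.001421 + 0.09134 + 0.3814 = 0.4742 m·K/W
Q' = ΔT/ΣR = (72.3 °C − 34.4 °C)/0.4742 = 79.92 W/m
From the inner boundary to the PTFE/PVC interface, ΣR_partial = 0.09276 m·K/W.
T_interface = T_in − Q'·ΣR_partial = 72.3 °C − (79.92)(0.09276) = 64.9 °C

T = 64.9 °C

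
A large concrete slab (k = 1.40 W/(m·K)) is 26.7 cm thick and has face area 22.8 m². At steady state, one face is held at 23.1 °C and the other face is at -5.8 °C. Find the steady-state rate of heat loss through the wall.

Q = kA·ΔT/L = 1.40 × 22.8 × |23.1 °C − -5.8 °C| / 0.267 = 3460 W

Q = 3460 W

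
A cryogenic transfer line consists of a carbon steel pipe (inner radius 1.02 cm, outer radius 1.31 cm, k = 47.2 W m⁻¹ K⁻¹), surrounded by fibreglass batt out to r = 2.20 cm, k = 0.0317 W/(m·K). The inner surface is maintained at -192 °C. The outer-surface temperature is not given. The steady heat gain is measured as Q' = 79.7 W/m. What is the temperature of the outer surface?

T_out = 15.5 °C

Sum the resistances:
  R'_carbon steel = ln(0.0131/0.0102)/(2πk) = 0.2502/(2π·47.2) = 8.437×10^-4 m·K/W
  R'_fibreglass batt = ln(0.0220/0.0131)/(2πk) = 0.5184/(2π·0.0317) = 2.603 m·K/W
ΣR = 2.604 m·K/W
ΔT = Q'·ΣR = 79.7 × 2.604 = 207.5 K
Heat flows inward, so T_out = T_in + ΔT = -192 + 207.5 = 15.5 °C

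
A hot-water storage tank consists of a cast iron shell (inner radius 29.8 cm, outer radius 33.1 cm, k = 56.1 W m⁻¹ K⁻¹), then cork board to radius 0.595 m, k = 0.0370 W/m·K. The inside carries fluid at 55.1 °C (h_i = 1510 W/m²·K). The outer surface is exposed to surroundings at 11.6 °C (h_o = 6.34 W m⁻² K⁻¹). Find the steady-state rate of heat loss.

Q = 14.9 W

Treat each layer as a resistance in series:
  R_conv,in = 1/(4πr²h) = 1/(4π·0.298²·1510) = 5.934×10^-4 K/W
  R_cast iron = (1/0.298 − 1/0.331)/(4πk) = 0.3346/(4π·56.1) = 4.746×10^-4 K/W
  R_cork board = (1/0.331 − 1/0.595)/(4πk) = 1.340/(4π·0.0370) = 2.883 K/W
  R_conv,out = 1/(4πr²h) = 1/(4π·0.595²·6.34) = 0.03545 K/W
ΣR = 5.934×10^-4 + 4.746×10^-4 + 2.883 + 0.03545 = 2.920 K/W
Q = ΔT/ΣR = (55.1 °C − 11.6 °C)/2.920 = 14.9 W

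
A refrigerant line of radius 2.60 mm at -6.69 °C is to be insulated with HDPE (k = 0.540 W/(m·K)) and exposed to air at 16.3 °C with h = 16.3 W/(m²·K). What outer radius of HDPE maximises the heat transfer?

r_cr = 3.31 cm

For a cylinder, r_cr = k_ins/h = 0.540/16.3 = 0.0331 m = 3.31 cm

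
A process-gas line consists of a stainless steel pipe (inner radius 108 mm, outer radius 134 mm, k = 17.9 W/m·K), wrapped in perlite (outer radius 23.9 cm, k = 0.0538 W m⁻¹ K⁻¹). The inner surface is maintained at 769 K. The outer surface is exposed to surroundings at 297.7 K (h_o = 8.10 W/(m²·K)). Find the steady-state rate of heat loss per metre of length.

Q' = 262 W/m

Resistance network (inner→outer):
  R'_stainless steel = ln(0.134/0.108)/(2πk) = 0.2157/(2π·17.9) = 0.001918 m·K/W
  R'_perlite = ln(0.239/0.134)/(2πk) = 0.5786/(2π·0.0538) = 1.712 m·K/W
  R'_conv,out = 1/(2πr h) = 1/(2π·0.239·8.10) = 0.08221 m·K/W
ΣR = 0.001918 + 1.712 + 0.08221 = 1.796 m·K/W
Q' = ΔT/ΣR = (769 K − 297.7 K)/1.796 = 262 W/m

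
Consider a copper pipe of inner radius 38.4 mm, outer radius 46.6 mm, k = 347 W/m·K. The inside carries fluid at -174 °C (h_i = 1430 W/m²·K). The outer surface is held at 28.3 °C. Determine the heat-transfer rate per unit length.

Q' = 67.7 kW/m

Resistance network (inner→outer):
  R'_conv,in = 1/(2πr h) = 1/(2π·0.0384·1430) = 0.002898 m·K/W
  R'_copper = ln(0.0466/0.0384)/(2πk) = 0.1935/(2π·347) = 8.877×10^-5 m·K/W
ΣR = 0.002898 + 8.877×10^-5 = 0.002987 m·K/W
Q' = ΔT/ΣR = (-174 °C − 28.3 °C)/0.002987 = -67700 W/m
(Negative Q' ⇒ heat flows inward; heat gain = 67700 W/m.)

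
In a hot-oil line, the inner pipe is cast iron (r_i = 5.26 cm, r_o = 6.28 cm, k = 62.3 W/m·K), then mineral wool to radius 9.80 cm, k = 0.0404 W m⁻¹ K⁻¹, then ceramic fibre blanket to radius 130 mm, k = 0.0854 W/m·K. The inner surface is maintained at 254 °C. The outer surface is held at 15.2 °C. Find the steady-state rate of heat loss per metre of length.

Treat each layer as a resistance in series:
  R'_cast iron = ln(0.0628/0.0526)/(2πk) = 0.1772/(2π·62.3) = 4.528×10^-4 m·K/W
  R'_mineral wool = ln(0.0980/0.0628)/(2πk) = 0.4450/(2π·0.0404) = 1.753 m·K/W
  R'_ceramic fibre blanket = ln(0.130/0.0980)/(2πk) = 0.2826/(2π·0.0854) = 0.5266 m·K/W
ΣR = 4.528×10^-4 + 1.753 + 0.5266 = 2.280 m·K/W
Q' = ΔT/ΣR = (254 °C − 15.2 °C)/2.280 = 105 W/m

Q' = 105 W/m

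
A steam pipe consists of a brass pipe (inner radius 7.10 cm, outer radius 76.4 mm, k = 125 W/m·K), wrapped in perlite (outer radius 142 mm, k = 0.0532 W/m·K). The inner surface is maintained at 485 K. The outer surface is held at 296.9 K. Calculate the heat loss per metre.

Treat each layer as a resistance in series:
  R'_brass = ln(0.0764/0.0710)/(2πk) = 0.07330/(2π·125) = 9.333×10^-5 m·K/W
  R'_perlite = ln(0.142/0.0764)/(2πk) = 0.6198/(2π·0.0532) = 1.854 m·K/W
ΣR = 9.333×10^-5 + 1.854 = 1.854 m·K/W
Q' = ΔT/ΣR = (485 K − 296.9 K)/1.854 = 101 W/m

Q' = 101 W/m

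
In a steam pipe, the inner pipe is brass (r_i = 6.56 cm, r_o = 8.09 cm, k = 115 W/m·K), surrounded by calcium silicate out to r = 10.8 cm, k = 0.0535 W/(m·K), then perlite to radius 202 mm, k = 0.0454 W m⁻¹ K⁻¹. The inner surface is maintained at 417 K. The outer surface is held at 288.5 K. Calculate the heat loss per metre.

Treat each layer as a resistance in series:
  R'_brass = ln(0.0809/0.0656)/(2πk) = 0.2096/(2π·115) = 2.901×10^-4 m·K/W
  R'_calcium silicate = ln(0.108/0.0809)/(2πk) = 0.2889/(2π·0.0535) = 0.8595 m·K/W
  R'_perlite = ln(0.202/0.108)/(2πk) = 0.6261/(2π·0.0454) = 2.195 m·K/W
ΣR = 2.901×10^-4 + 0.8595 + 2.195 = 3.055 m·K/W
Q' = ΔT/ΣR = (417 K − 288.5 K)/3.055 = 42.1 W/m

Q' = 42.1 W/m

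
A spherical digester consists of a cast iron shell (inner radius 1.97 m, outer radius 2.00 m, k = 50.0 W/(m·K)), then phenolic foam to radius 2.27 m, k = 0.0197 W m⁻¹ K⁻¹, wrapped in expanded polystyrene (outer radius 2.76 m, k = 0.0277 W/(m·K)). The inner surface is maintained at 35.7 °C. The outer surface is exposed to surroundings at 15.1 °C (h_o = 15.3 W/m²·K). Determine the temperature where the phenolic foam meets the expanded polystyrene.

T = 25.1 °C

Treat each layer as a resistance in series:
  R_cast iron = (1/1.97 − 1/2.00)/(4πk) = 0.007614/(4π·50.0) = 1.212×10^-5 K/W
  R_phenolic foam = (1/2.00 − 1/2.27)/(4πk) = 0.05947/(4π·0.0197) = 0.2402 K/W
  R_expanded polystyrene = (1/2.27 − 1/2.76)/(4πk) = 0.07821/(4π·0.0277) = 0.2247 K/W
  R_conv,out = 1/(4πr²h) = 1/(4π·2.76²·15.3) = 6.828×10^-4 K/W
ΣR = 1.212×10^-5 + 0.2402 + 0.2247 + 6.828×10^-4 = 0.4656 K/W
Q = ΔT/ΣR = (35.7 °C − 15.1 °C)/0.4656 = 44.24 W
From the inner boundary to the phenolic foam/expanded polystyrene interface, ΣR_partial = 0.2402 K/W.
T_interface = T_in − Q·ΣR_partial = 35.7 °C − (44.24)(0.2402) = 25.1 °C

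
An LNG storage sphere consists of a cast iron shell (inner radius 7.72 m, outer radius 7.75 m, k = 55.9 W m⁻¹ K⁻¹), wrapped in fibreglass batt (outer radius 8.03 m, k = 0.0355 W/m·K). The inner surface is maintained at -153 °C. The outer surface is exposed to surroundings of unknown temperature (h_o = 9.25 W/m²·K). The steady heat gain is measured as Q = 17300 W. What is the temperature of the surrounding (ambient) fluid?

Sum the resistances:
  R_cast iron = (1/7.72 − 1/7.75)/(4πk) = 5.014×10^-4/(4π·55.9) = 7.138×10^-7 K/W
  R_fibreglass batt = (1/7.75 − 1/8.03)/(4πk) = 0.004499/(4π·0.0355) = 0.01009 K/W
  R_conv,out = 1/(4πr²h) = 1/(4π·8.03²·9.25) = 1.334×10^-4 K/W
ΣR = 0.01022 K/W
ΔT = Q·ΣR = 17300 × 0.01022 = 176.8 K
Heat flows inward, so T_out = T_in + ΔT = -153 + 176.8 = 23.8 °C

T_out = 23.8 °C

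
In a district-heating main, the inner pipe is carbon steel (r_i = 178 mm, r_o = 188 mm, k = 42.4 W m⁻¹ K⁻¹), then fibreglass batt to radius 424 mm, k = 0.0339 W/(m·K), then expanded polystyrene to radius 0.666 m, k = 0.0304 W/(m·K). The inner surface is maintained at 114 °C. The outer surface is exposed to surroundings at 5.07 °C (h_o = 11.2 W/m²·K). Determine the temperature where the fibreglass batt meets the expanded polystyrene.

T = 47.0 °C

Resistance network (inner→outer):
  R'_carbon steel = ln(0.188/0.178)/(2πk) = 0.05466/(2π·42.4) = 2.052×10^-4 m·K/W
  R'_fibreglass batt = ln(0.424/0.188)/(2πk) = 0.8133/(2π·0.0339) = 3.818 m·K/W
  R'_expanded polystyrene = ln(0.666/0.424)/(2πk) = 0.4516/(2π·0.0304) = 2.364 m·K/W
  R'_conv,out = 1/(2πr h) = 1/(2π·0.666·11.2) = 0.02134 m·K/W
ΣR = 2.052×10^-4 + 3.818 + 2.364 + 0.02134 = 6.204 m·K/W
Q' = ΔT/ΣR = (114 °C − 5.07 °C)/6.204 = 17.56 W/m
From the inner boundary to the fibreglass batt/expanded polystyrene interface, ΣR_partial = 3.818 m·K/W.
T_interface = T_in − Q'·ΣR_partial = 114 °C − (17.56)(3.818) = 47.0 °C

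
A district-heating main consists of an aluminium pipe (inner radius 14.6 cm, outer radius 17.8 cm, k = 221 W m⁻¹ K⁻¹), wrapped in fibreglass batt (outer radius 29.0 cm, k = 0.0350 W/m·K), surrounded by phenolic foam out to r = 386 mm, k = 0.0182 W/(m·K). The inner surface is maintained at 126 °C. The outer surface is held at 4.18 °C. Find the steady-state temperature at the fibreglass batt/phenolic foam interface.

Series thermal resistances, inner to outer:
  R'_aluminium = ln(0.178/0.146)/(2πk) = 0.1982/(2π·221) = 1.427×10^-4 m·K/W
  R'_fibreglass batt = ln(0.290/0.178)/(2πk) = 0.4881/(2π·0.0350) = 2.220 m·K/W
  R'_phenolic foam = ln(0.386/0.290)/(2πk) = 0.2860/(2π·0.0182) = 2.501 m·K/W
ΣR = 1.427×10^-4 + 2.220 + 2.501 = 4.721 m·K/W
Q' = ΔT/ΣR = (126 °C − 4.18 °C)/4.721 = 25.80 W/m
From the inner boundary to the fibreglass batt/phenolic foam interface, ΣR_partial = 2.220 m·K/W.
T_interface = T_in − Q'·ΣR_partial = 126 °C − (25.80)(2.220) = 68.7 °C

T = 68.7 °C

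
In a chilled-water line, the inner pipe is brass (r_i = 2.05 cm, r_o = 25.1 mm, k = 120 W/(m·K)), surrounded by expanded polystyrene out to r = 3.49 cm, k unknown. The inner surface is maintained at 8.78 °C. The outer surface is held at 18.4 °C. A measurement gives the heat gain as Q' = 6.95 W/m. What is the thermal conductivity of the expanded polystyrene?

ΣR = ΔT/Q' = |8.78 − 18.4|/6.95 = 1.384 m·K/W
Known resistances:
  R'_brass = ln(0.0251/0.0205)/(2πk) = 0.2024/(2π·120) = 2.685×10^-4 m·K/W
R_expanded polystyrene = ΣR − ΣR_known = 1.384 − 2.685×10^-4 = 1.384 m·K/W
ln(r₂/r₁)/(2πk) = 1.384 ⇒ k = 0.3296/(2π·1.384) = 0.0379 W/m·K

k = 0.0379 W/m·K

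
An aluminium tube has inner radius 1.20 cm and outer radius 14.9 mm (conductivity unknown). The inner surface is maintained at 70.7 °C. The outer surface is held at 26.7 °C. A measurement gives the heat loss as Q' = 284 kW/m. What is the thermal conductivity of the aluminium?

k = 222 W/m·K

ΣR = ΔT/Q' = |70.7 − 26.7|/2.84×10^5 = 1.549×10^-4 m·K/W
ln(r₂/r₁)/(2πk) = 1.549×10^-4 ⇒ k = 0.2165/(2π·1.549×10^-4) = 222 W/m·K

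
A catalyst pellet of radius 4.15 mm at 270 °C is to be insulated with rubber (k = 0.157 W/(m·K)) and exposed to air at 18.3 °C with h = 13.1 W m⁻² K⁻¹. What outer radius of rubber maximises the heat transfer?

For a sphere, r_cr = 2k_ins/h = 2·0.157/13.1 = 0.0240 m = 2.40 cm

r_cr = 2.40 cm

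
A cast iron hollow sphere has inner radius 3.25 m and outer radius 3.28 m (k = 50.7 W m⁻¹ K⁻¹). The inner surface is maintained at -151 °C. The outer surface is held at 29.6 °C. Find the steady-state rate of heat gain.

Q = 4.09×10^7 W

Q = 4πk·ΔT/(1/r₁ − 1/r₂) = 4π × 50.7 × 180.6 / (1/3.25 − 1/3.28) = 4.09×10^7 W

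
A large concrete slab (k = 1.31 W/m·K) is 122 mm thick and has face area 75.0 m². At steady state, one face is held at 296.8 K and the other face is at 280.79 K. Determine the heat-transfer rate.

Q = kA·ΔT/L = 1.31 × 75.0 × |296.8 K − 280.79 K| / 0.122 = 12900 W

Q = 12.9 kW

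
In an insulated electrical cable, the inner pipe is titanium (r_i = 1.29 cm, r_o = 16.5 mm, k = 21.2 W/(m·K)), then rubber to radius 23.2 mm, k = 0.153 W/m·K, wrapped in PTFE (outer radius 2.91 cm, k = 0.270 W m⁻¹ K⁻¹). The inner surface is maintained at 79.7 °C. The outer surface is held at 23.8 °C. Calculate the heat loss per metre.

Series thermal resistances, inner to outer:
  R'_titanium = ln(0.0165/0.0129)/(2πk) = 0.2461/(2π·21.2) = 0.001848 m·K/W
  R'_rubber = ln(0.0232/0.0165)/(2πk) = 0.3408/(2π·0.153) = 0.3545 m·K/W
  R'_PTFE = ln(0.0291/0.0232)/(2πk) = 0.2266/(2π·0.270) = 0.1336 m·K/W
ΣR = 0.001848 + 0.3545 + 0.1336 = 0.4899 m·K/W
Q' = ΔT/ΣR = (79.7 °C − 23.8 °C)/0.4899 = 114 W/m

Q' = 114 W/m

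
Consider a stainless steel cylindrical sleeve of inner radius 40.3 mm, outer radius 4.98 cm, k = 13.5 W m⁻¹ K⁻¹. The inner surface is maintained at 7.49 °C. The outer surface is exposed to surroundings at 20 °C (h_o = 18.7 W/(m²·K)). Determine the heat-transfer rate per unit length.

Resistance network (inner→outer):
  R'_stainless steel = ln(0.0498/0.0403)/(2πk) = 0.2117/(2π·13.5) = 0.002495 m·K/W
  R'_conv,out = 1/(2πr h) = 1/(2π·0.0498·18.7) = 0.1709 m·K/W
ΣR = 0.002495 + 0.1709 = 0.1734 m·K/W
Q' = ΔT/ΣR = (7.49 °C − 20 °C)/0.1734 = -72.1 W/m
(Negative Q' ⇒ heat flows inward; heat gain = 72.1 W/m.)

Q' = 72.1 W/m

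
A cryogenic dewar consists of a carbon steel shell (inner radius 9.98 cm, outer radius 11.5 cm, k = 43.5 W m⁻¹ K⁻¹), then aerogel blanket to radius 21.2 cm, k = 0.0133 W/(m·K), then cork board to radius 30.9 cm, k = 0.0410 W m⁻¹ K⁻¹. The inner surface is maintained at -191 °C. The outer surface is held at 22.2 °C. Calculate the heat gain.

Resistance network (inner→outer):
  R_carbon steel = (1/0.0998 − 1/0.115)/(4πk) = 1.324/(4π·43.5) = 0.002423 K/W
  R_aerogel blanket = (1/0.115 − 1/0.212)/(4πk) = 3.979/(4π·0.0133) = 23.81 K/W
  R_cork board = (1/0.212 − 1/0.309)/(4πk) = 1.481/(4π·0.0410) = 2.874 K/W
ΣR = 0.002423 + 23.81 + 2.874 = 26.69 K/W
Q = ΔT/ΣR = (-191 °C − 22.2 °C)/26.69 = -7.99 W
(Negative Q ⇒ heat flows inward; heat gain = 7.99 W.)

Q = 7.99 W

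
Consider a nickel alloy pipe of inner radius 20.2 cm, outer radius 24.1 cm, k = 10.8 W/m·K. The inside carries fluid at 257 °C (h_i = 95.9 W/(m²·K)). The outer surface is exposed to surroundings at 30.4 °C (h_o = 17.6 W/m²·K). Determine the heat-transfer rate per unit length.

Resistance network (inner→outer):
  R'_conv,in = 1/(2πr h) = 1/(2π·0.202·95.9) = 0.008216 m·K/W
  R'_nickel alloy = ln(0.241/0.202)/(2πk) = 0.1765/(2π·10.8) = 0.002601 m·K/W
  R'_conv,out = 1/(2πr h) = 1/(2π·0.241·17.6) = 0.03752 m·K/W
ΣR = 0.008216 + 0.002601 + 0.03752 = 0.04834 m·K/W
Q' = ΔT/ΣR = (257 °C − 30.4 °C)/0.04834 = 4690 W/m

Q' = 4690 W/m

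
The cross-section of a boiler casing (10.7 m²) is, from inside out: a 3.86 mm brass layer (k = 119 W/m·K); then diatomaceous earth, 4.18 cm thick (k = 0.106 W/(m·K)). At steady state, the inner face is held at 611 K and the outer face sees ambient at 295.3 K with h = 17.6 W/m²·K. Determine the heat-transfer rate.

Series thermal resistances, inner to outer:
  R_brass = L/(kA) = 0.00386/(119·10.7) = 3.031×10^-6 K/W
  R_diatomaceous earth = L/(kA) = 0.0418/(0.106·10.7) = 0.03685 K/W
  R_conv,out = 1/(hA) = 1/(17.6·10.7) = 0.005310 K/W
ΣR = 3.031×10^-6 + 0.03685 + 0.005310 = 0.04216 K/W
Q = ΔT/ΣR = (611 K − 295.3 K)/0.04216 = 7490 W

Q = 7.49 kW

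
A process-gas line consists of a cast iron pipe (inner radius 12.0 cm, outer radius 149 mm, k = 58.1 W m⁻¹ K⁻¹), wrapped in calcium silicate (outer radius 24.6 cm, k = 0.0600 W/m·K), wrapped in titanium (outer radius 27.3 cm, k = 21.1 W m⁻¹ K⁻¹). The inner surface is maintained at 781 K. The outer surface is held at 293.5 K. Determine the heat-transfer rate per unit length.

Series thermal resistances, inner to outer:
  R'_cast iron = ln(0.149/0.120)/(2πk) = 0.2165/(2π·58.1) = 5.929×10^-4 m·K/W
  R'_calcium silicate = ln(0.246/0.149)/(2πk) = 0.5014/(2π·0.0600) = 1.330 m·K/W
  R'_titanium = ln(0.273/0.246)/(2πk) = 0.1041/(2π·21.1) = 7.855×10^-4 m·K/W
ΣR = 5.929×10^-4 + 1.330 + 7.855×10^-4 = 1.331 m·K/W
Q' = ΔT/ΣR = (781 K − 293.5 K)/1.331 = 366 W/m

Q' = 366 W/m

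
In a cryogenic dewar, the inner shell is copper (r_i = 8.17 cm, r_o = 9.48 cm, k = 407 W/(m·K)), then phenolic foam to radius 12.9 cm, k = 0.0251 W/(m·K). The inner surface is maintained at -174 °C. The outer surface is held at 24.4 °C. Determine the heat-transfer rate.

Series thermal resistances, inner to outer:
  R_copper = (1/0.0817 − 1/0.0948)/(4πk) = 1.691/(4π·407) = 3.307×10^-4 K/W
  R_phenolic foam = (1/0.0948 − 1/0.129)/(4πk) = 2.797/(4π·0.0251) = 8.866 K/W
ΣR = 3.307×10^-4 + 8.866 = 8.866 K/W
Q = ΔT/ΣR = (-174 °C − 24.4 °C)/8.866 = -22.4 W
(Negative Q ⇒ heat flows inward; heat gain = 22.4 W.)

Q = 22.4 W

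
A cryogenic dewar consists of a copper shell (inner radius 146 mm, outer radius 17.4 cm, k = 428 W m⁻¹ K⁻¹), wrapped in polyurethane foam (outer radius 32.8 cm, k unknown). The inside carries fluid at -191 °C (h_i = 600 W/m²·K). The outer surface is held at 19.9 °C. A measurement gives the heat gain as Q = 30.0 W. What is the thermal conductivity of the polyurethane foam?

k = 0.0306 W/m·K

ΣR = ΔT/Q = |-191 − 19.9|/30.0 = 7.030 K/W
Known resistances:
  R_conv,in = 1/(4πr²h) = 1/(4π·0.146²·600) = 0.006222 K/W
  R_copper = (1/0.146 − 1/0.174)/(4πk) = 1.102/(4π·428) = 2.049×10^-4 K/W
R_polyurethane foam = ΣR − ΣR_known = 7.030 − 0.006427 = 7.024 K/W
(1/r₁−1/r₂)/(4πk) = 7.024 ⇒ k = 2.698/(4π·7.024) = 0.0306 W/m·K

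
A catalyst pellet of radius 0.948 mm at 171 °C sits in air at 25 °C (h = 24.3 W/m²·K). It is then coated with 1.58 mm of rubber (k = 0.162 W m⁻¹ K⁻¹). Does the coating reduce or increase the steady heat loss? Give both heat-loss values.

increases: 0.0401 → 0.175 W

Critical radius for a sphere: r_cr = 2k/h = 0.0133 m = 1.33 cm.
Outer radius after coating: r₂ = 9.48×10^-4 + 0.00158 = 0.002528 m.
Since r₁ < r_cr and r₂ ≤ r_cr, the coating moves toward the maximum at r_cr — heat loss rises.
Bare: R = 1/(4πr₁²h) = 3644 K/W; Q = 146/3644 = 0.0401 W.
Coated: R = R_cond + R_conv = 836.3 K/W; Q = 146/836.3 = 0.175 W.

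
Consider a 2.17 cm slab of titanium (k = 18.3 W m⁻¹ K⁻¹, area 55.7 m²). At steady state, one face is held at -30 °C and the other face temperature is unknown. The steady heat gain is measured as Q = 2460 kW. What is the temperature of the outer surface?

Sum the resistances:
  R_titanium = L/(kA) = 0.0217/(18.3·55.7) = 2.129×10^-5 K/W
ΣR = 2.129×10^-5 K/W
ΔT = Q·ΣR = 2.46×10^6 × 2.129×10^-5 = 52.37 K
Heat flows inward, so T_out = T_in + ΔT = -30 + 52.37 = 22.4 °C

T_out = 22.4 °C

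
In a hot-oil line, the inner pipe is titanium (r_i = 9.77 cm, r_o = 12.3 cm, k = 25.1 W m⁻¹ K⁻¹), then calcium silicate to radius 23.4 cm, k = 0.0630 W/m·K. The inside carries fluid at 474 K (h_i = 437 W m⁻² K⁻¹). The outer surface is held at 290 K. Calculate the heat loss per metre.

Q' = 113 W/m

Treat each layer as a resistance in series:
  R'_conv,in = 1/(2πr h) = 1/(2π·0.0977·437) = 0.003728 m·K/W
  R'_titanium = ln(0.123/0.0977)/(2πk) = 0.2303/(2π·25.1) = 0.001460 m·K/W
  R'_calcium silicate = ln(0.234/0.123)/(2πk) = 0.6431/(2π·0.0630) = 1.625 m·K/W
ΣR = 0.003728 + 0.001460 + 1.625 = 1.630 m·K/W
Q' = ΔT/ΣR = (474 K − 290 K)/1.630 = 113 W/m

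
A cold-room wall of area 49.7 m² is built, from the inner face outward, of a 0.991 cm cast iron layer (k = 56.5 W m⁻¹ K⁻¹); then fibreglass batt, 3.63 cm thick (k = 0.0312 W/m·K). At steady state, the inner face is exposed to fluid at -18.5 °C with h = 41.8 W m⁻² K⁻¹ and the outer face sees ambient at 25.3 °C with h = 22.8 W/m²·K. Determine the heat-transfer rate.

Q = 1770 W

Series thermal resistances, inner to outer:
  R_conv,in = 1/(hA) = 1/(41.8·49.7) = 4.814×10^-4 K/W
  R_cast iron = L/(kA) = 0.00991/(56.5·49.7) = 3.529×10^-6 K/W
  R_fibreglass batt = L/(kA) = 0.0363/(0.0312·49.7) = 0.02341 K/W
  R_conv,out = 1/(hA) = 1/(22.8·49.7) = 8.825×10^-4 K/W
ΣR = 4.814×10^-4 + 3.529×10^-6 + 0.02341 + 8.825×10^-4 = 0.02478 K/W
Q = ΔT/ΣR = (-18.5 °C − 25.3 °C)/0.02478 = -1770 W
(Negative Q ⇒ heat flows inward; heat gain = 1770 W.)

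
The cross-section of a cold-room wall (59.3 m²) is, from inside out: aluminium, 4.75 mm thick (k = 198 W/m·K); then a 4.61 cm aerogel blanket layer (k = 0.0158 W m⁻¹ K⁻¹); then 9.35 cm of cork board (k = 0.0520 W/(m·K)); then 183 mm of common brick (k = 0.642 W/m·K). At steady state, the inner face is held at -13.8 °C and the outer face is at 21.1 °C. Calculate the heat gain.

Treat each layer as a resistance in series:
  R_aluminium = L/(kA) = 0.00475/(198·59.3) = 4.046×10^-7 K/W
  R_aerogel blanket = L/(kA) = 0.0461/(0.0158·59.3) = 0.04920 K/W
  R_cork board = L/(kA) = 0.0935/(0.0520·59.3) = 0.03032 K/W
  R_common brick = L/(kA) = 0.183/(0.642·59.3) = 0.004807 K/W
ΣR = 4.046×10^-7 + 0.04920 + 0.03032 + 0.004807 = 0.08433 K/W
Q = ΔT/ΣR = (-13.8 °C − 21.1 °C)/0.08433 = -414 W
(Negative Q ⇒ heat flows inward; heat gain = 414 W.)

Q = 414 W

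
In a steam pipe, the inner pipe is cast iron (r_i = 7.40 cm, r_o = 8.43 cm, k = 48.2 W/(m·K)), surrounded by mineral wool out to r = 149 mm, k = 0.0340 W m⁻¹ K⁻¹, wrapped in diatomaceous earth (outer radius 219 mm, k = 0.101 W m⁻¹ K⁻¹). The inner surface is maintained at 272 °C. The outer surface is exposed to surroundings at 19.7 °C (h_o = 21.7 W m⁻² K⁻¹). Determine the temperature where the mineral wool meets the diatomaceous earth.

Treat each layer as a resistance in series:
  R'_cast iron = ln(0.0843/0.0740)/(2πk) = 0.1303/(2π·48.2) = 4.303×10^-4 m·K/W
  R'_mineral wool = ln(0.149/0.0843)/(2πk) = 0.5696/(2π·0.0340) = 2.666 m·K/W
  R'_diatomaceous earth = ln(0.219/0.149)/(2πk) = 0.3851/(2π·0.101) = 0.6069 m·K/W
  R'_conv,out = 1/(2πr h) = 1/(2π·0.219·21.7) = 0.03349 m·K/W
ΣR = 4.303×10^-4 + 2.666 + 0.6069 + 0.03349 = 3.307 m·K/W
Q' = ΔT/ΣR = (272 °C − 19.7 °C)/3.307 = 76.29 W/m
From the inner boundary to the mineral wool/diatomaceous earth interface, ΣR_partial = 2.666 m·K/W.
T_interface = T_in − Q'·ΣR_partial = 272 °C − (76.29)(2.666) = 68.6 °C

T = 68.6 °C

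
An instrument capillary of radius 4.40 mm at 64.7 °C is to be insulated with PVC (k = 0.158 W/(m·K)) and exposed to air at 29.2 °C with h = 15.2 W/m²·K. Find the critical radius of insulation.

For a cylinder, r_cr = k_ins/h = 0.158/15.2 = 0.0104 m = 1.04 cm

r_cr = 1.04 cm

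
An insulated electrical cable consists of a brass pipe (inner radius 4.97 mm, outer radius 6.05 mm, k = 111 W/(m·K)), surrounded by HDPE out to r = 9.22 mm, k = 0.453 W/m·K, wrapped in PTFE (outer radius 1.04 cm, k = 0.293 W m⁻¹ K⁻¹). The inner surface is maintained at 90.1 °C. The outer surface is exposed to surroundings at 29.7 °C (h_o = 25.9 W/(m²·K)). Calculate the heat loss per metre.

Resistance network (inner→outer):
  R'_brass = ln(0.00605/0.00497)/(2πk) = 0.1966/(2π·111) = 2.819×10^-4 m·K/W
  R'_HDPE = ln(0.00922/0.00605)/(2πk) = 0.4213/(2π·0.453) = 0.1480 m·K/W
  R'_PTFE = ln(0.0104/0.00922)/(2πk) = 0.1204/(2π·0.293) = 0.06542 m·K/W
  R'_conv,out = 1/(2πr h) = 1/(2π·0.0104·25.9) = 0.5909 m·K/W
ΣR = 2.819×10^-4 + 0.1480 + 0.06542 + 0.5909 = 0.8046 m·K/W
Q' = ΔT/ΣR = (90.1 °C − 29.7 °C)/0.8046 = 75.1 W/m

Q' = 75.1 W/m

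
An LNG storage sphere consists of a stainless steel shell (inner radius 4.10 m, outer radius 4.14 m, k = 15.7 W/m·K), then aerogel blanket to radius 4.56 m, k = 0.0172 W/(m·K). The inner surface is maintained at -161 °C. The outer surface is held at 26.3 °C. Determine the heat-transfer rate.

Series thermal resistances, inner to outer:
  R_stainless steel = (1/4.10 − 1/4.14)/(4πk) = 0.002357/(4π·15.7) = 1.194×10^-5 K/W
  R_aerogel blanket = (1/4.14 − 1/4.56)/(4πk) = 0.02225/(4π·0.0172) = 0.1029 K/W
ΣR = 1.194×10^-5 + 0.1029 = 0.1029 K/W
Q = ΔT/ΣR = (-161 °C − 26.3 °C)/0.1029 = -1820 W
(Negative Q ⇒ heat flows inward; heat gain = 1820 W.)

Q = 1820 W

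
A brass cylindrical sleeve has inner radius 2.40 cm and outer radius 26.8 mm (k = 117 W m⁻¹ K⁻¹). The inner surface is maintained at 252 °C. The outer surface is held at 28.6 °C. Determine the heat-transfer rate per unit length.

Q' = 1490 kW/m

Q' = 2πk·ΔT/ln(r₂/r₁) = 2π × 117 × 223.4 / ln(0.0268/0.0240) = 1.49×10^6 W/m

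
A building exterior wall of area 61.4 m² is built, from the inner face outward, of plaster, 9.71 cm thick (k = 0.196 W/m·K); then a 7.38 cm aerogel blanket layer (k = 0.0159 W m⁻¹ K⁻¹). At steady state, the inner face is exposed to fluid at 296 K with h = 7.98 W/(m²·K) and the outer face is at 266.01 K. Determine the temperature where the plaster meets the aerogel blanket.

T = 292.5 K

Treat each layer as a resistance in series:
  R_conv,in = 1/(hA) = 1/(7.98·61.4) = 0.002041 K/W
  R_plaster = L/(kA) = 0.0971/(0.196·61.4) = 0.008069 K/W
  R_aerogel blanket = L/(kA) = 0.0738/(0.0159·61.4) = 0.07559 K/W
ΣR = 0.002041 + 0.008069 + 0.07559 = 0.08570 K/W
Q = ΔT/ΣR = (296 K − 266.01 K)/0.08570 = 349.9 W
From the inner boundary to the plaster/aerogel blanket interface, ΣR_partial = 0.01011 K/W.
T_interface = T_in − Q·ΣR_partial = 296 K − (349.9)(0.01011) = 292.5 K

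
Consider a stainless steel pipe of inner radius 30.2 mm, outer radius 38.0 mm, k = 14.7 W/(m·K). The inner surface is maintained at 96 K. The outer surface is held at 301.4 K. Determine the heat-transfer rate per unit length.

Q' = 2πk·ΔT/ln(r₂/r₁) = 2π × 14.7 × 205.4 / ln(0.0380/0.0302) = 82600 W/m

Q' = 82.6 kW/m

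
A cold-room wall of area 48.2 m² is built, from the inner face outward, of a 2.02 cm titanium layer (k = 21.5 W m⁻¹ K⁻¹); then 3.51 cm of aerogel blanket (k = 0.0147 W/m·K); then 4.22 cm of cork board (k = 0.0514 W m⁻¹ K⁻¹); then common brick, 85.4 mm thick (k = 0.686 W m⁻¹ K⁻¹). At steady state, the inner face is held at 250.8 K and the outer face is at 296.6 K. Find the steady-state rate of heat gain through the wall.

Q = 662 W

Series thermal resistances, inner to outer:
  R_titanium = L/(kA) = 0.0202/(21.5·48.2) = 1.949×10^-5 K/W
  R_aerogel blanket = L/(kA) = 0.0351/(0.0147·48.2) = 0.04954 K/W
  R_cork board = L/(kA) = 0.0422/(0.0514·48.2) = 0.01703 K/W
  R_common brick = L/(kA) = 0.0854/(0.686·48.2) = 0.002583 K/W
ΣR = 1.949×10^-5 + 0.04954 + 0.01703 + 0.002583 = 0.06917 K/W
Q = ΔT/ΣR = (250.8 K − 296.6 K)/0.06917 = -662 W
(Negative Q ⇒ heat flows inward; heat gain = 662 W.)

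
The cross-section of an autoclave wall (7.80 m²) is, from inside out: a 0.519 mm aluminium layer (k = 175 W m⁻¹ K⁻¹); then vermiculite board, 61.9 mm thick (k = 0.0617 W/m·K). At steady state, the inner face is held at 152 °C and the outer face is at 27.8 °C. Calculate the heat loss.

Q = 966 W

Treat each layer as a resistance in series:
  R_aluminium = L/(kA) = 5.19×10^-4/(175·7.80) = 3.802×10^-7 K/W
  R_vermiculite board = L/(kA) = 0.0619/(0.0617·7.80) = 0.1286 K/W
ΣR = 3.802×10^-7 + 0.1286 = 0.1286 K/W
Q = ΔT/ΣR = (152 °C − 27.8 °C)/0.1286 = 966 W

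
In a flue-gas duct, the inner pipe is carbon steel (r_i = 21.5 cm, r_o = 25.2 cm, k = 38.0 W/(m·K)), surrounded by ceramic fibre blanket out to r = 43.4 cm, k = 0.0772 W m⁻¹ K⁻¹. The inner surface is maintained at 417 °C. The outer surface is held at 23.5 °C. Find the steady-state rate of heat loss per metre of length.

Resistance network (inner→outer):
  R'_carbon steel = ln(0.252/0.215)/(2πk) = 0.1588/(2π·38.0) = 6.651×10^-4 m·K/W
  R'_ceramic fibre blanket = ln(0.434/0.252)/(2πk) = 0.5436/(2π·0.0772) = 1.121 m·K/W
ΣR = 6.651×10^-4 + 1.121 = 1.122 m·K/W
Q' = ΔT/ΣR = (417 °C − 23.5 °C)/1.122 = 351 W/m

Q' = 351 W/m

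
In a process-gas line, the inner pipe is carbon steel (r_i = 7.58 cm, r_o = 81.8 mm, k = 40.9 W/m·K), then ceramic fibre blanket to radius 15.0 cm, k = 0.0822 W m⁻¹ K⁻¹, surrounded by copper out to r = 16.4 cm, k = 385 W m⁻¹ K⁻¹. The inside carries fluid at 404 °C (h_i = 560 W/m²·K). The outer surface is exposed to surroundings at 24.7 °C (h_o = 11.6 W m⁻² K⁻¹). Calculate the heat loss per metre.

Q' = 301 W/m

Resistance network (inner→outer):
  R'_conv,in = 1/(2πr h) = 1/(2π·0.0758·560) = 0.003749 m·K/W
  R'_carbon steel = ln(0.0818/0.0758)/(2πk) = 0.07618/(2π·40.9) = 2.964×10^-4 m·K/W
  R'_ceramic fibre blanket = ln(0.150/0.0818)/(2πk) = 0.6064/(2π·0.0822) = 1.174 m·K/W
  R'_copper = ln(0.164/0.150)/(2πk) = 0.08923/(2π·385) = 3.689×10^-5 m·K/W
  R'_conv,out = 1/(2πr h) = 1/(2π·0.164·11.6) = 0.08366 m·K/W
ΣR = 0.003749 + 2.964×10^-4 + 1.174 + 3.689×10^-5 + 0.08366 = 1.262 m·K/W
Q' = ΔT/ΣR = (404 °C − 24.7 °C)/1.262 = 301 W/m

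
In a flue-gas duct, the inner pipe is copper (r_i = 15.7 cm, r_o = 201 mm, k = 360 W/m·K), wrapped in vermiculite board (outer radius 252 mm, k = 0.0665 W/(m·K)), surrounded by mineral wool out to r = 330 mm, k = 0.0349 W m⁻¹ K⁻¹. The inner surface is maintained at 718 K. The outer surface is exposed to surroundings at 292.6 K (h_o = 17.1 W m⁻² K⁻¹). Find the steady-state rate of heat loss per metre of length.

Resistance network (inner→outer):
  R'_copper = ln(0.201/0.157)/(2πk) = 0.2471/(2π·360) = 1.092×10^-4 m·K/W
  R'_vermiculite board = ln(0.252/0.201)/(2πk) = 0.2261/(2π·0.0665) = 0.5412 m·K/W
  R'_mineral wool = ln(0.330/0.252)/(2πk) = 0.2697/(2π·0.0349) = 1.230 m·K/W
  R'_conv,out = 1/(2πr h) = 1/(2π·0.330·17.1) = 0.02820 m·K/W
ΣR = 1.092×10^-4 + 0.5412 + 1.230 + 0.02820 = 1.800 m·K/W
Q' = ΔT/ΣR = (718 K − 292.6 K)/1.800 = 236 W/m

Q' = 236 W/m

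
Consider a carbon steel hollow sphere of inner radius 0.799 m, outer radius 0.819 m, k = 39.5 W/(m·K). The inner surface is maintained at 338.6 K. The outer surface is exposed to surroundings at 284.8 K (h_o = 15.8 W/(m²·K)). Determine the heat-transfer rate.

Treat each layer as a resistance in series:
  R_carbon steel = (1/0.799 − 1/0.819)/(4πk) = 0.03056/(4π·39.5) = 6.157×10^-5 K/W
  R_conv,out = 1/(4πr²h) = 1/(4π·0.819²·15.8) = 0.007509 K/W
ΣR = 6.157×10^-5 + 0.007509 = 0.007571 K/W
Q = ΔT/ΣR = (338.6 K − 284.8 K)/0.007571 = 7110 W

Q = 7.11 kW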